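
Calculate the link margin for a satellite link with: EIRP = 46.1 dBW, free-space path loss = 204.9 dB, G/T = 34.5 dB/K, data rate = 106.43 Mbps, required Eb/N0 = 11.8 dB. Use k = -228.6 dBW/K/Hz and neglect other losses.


C/N0 = EIRP - FSPL + G/T - k = 46.1 - 204.9 + 34.5 - (-228.6)
C/N0 = 104.3000 dB-Hz
R_b = 106.43 Mbps = 1.0643e+08 bps -> 10*log10(R_b) = 80.2706 dB-Hz
Eb/N0 = C/N0 - 10*log10(R_b) = 104.3000 - 80.2706 = 24.0294 dB
Margin = Eb/N0 - Eb/N0_req = 24.0294 - 11.8 = 12.2294 dB (link closes)

12.2294 dB


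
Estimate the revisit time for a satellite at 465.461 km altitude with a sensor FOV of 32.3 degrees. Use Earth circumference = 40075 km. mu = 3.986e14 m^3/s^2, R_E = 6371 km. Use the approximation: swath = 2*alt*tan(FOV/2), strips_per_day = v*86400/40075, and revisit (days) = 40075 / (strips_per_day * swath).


swath = 2*465.461*tan(0.2818707) = 269.5771 km
v = sqrt(mu/r) = 7635.7724 m/s = 7.6358 km/s
strips/day = v*86400/40075 = 7.6358*86400/40075 = 16.4624
coverage/day = strips * swath = 16.4624 * 269.5771 = 4437.8867 km
revisit = 40075 / 4437.8867 = 9.0302 days

9.0302 days


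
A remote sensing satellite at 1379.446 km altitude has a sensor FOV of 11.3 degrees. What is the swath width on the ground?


FOV = 11.3 deg = 0.1972222 rad
swath = 2 * alt * tan(FOV/2) = 2 * 1379.446 * tan(0.0986111)
swath = 2 * 1379.446 * 0.09893199
swath = 272.9427 km

272.9427 km


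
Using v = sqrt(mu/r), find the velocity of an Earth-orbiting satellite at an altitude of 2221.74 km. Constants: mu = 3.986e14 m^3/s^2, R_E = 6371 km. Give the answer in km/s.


r = R_E + alt = 6371.0 + 2221.74 = 8592.7400 km = 8.59274e+06 m
v = sqrt(mu/r) = sqrt(3.986e14 / 8.59274e+06) = 6810.8735 m/s = 6.8109 km/s

6.8109 km/s


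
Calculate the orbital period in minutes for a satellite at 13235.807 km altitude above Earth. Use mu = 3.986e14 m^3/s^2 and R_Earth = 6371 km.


r = 19606.8070 km = 1.9606807e+07 m
T = 2*pi*sqrt(r^3/mu) = 2*pi*sqrt(7.5373837e+21 / 3.986e14)
T = 27322.5690 s = 455.3762 min

455.3762 minutes


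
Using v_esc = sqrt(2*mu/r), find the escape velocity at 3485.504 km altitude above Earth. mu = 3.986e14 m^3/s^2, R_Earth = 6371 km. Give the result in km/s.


r = 6371.0 + 3485.504 = 9856.5040 km = 9.856504e+06 m
v_esc = sqrt(2*mu/r) = sqrt(2*3.986e14 / 9.856504e+06)
v_esc = 8993.3645 m/s = 8.9934 km/s

8.9934 km/s


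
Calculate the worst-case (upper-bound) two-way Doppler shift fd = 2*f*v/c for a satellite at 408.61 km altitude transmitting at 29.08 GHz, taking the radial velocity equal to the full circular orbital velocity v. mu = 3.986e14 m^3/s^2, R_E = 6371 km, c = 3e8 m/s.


r = 6.77961e+06 m
v = sqrt(mu/r) = 7667.7208 m/s (worst-case radial velocity)
f = 29.08 GHz = 2.908e+10 Hz
fd = 2*f*v/c = 2*2.908e+10*7667.7208/3.0e+08
fd = 1.4865155e+06 Hz

1.4865e+06 Hz


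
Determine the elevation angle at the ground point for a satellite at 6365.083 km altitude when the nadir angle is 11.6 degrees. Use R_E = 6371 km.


r = R_E + alt = 12736.0830 km
Law of sines in the satellite / Earth-center / ground-point triangle:
  sin(nadir)/R_E = sin(90 + el)/r  =>  cos(el) = (r/R_E)*sin(nadir)
cos(el) = (12736.0830 / 6371.0000) * sin(11.6 deg) = 0.4019691
el = arccos(0.4019691) = 66.2987 deg
(Earth-central angle = 90 - nadir - el = 12.1013 deg)

66.2987 degrees


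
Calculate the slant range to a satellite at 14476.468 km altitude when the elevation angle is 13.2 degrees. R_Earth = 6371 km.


h = 14476.468 km, el = 13.2 deg
d = -R_E*sin(el) + sqrt((R_E*sin(el))^2 + 2*R_E*h + h^2)
d = -6371.0000*sin(0.2303835) + sqrt((6371.0000*0.2283509)^2 + 2*6371.0000*14476.468 + 14476.468^2)
d = 18448.5379 km

18448.5379 km


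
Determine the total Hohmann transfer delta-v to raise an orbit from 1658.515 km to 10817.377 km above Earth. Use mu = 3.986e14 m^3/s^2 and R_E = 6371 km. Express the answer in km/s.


r1 = 8029.5150 km = 8.029515e+06 m
r2 = 17188.3770 km = 1.7188377e+07 m
dv1 = sqrt(mu/r1)*(sqrt(2*r2/(r1+r2)) - 1) = 1180.5550 m/s
dv2 = sqrt(mu/r2)*(1 - sqrt(2*r1/(r1+r2))) = 972.7320 m/s
total dv = |dv1| + |dv2| = 1180.5550 + 972.7320 = 2153.2870 m/s = 2.1533 km/s

2.1533 km/s


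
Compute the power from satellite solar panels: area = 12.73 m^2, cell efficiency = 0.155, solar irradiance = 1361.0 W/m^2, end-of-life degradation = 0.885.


P = area * eta * S * degradation
P = 12.73 * 0.155 * 1361.0 * 0.885
P = 2376.6296 W

2376.6296 W


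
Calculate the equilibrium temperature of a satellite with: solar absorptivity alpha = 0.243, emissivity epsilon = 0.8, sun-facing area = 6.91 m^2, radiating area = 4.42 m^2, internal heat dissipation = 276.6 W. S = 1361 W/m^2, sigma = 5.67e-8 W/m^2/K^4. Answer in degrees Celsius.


Numerator = alpha*S*A_sun + Q_int = 0.243*1361*6.91 + 276.6 = 2561.8959 W
Denominator = eps*sigma*A_rad = 0.8*5.67e-8*4.42 = 2.004912e-07 W/K^4
T^4 = 1.2778097e+10 K^4
T = 336.2146 K = 63.0646 C

63.0646 degrees Celsius


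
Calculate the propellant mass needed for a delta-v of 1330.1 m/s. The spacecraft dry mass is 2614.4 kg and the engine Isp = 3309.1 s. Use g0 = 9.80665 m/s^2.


ve = Isp * g0 = 3309.1 * 9.80665 = 32451.185515 m/s
mass ratio = exp(dv/ve) = exp(1330.1/32451.185515) = 1.04183931
m_prop = m_dry * (mr - 1) = 2614.4 * (1.04183931 - 1)
m_prop = 109.3847 kg

109.3847 kg


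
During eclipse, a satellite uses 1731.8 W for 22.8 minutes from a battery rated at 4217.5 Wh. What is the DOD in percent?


E_used = P * t / 60 = 1731.8 * 22.8 / 60 = 658.0840 Wh
DOD = E_used / E_total * 100 = 658.0840 / 4217.5 * 100
DOD = 15.6037 %

15.6037 %


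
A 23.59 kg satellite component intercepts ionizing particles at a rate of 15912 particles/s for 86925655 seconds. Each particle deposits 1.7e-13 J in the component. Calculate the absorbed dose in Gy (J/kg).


Total energy deposited = rate * time * E_per
  = 15912 * 86925655 * 1.7e-13 = 0.2351374 J
Dose = E_total / mass = 0.2351374 / 23.59
Dose = 0.009967672 Gy

0.0100 Gy


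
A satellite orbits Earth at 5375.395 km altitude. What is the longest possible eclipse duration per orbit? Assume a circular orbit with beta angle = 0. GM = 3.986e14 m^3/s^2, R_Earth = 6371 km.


r = 11746.3950 km
T = 211.1625 min
Eclipse fraction = arcsin(R_E/r)/pi = arcsin(6371.0000/11746.3950)/pi
= arcsin(0.5423792)/pi = 0.1824764
Eclipse duration = 0.1824764 * 211.1625 = 38.5322 min

38.5322 minutes


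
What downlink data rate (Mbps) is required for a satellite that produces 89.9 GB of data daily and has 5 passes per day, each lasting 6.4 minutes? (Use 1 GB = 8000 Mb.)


total contact time = 5 * 6.4 * 60 = 1920.0000 s
data = 89.9 GB = 719200.0000 Mb
rate = 719200.0000 / 1920.0000 = 374.5833 Mbps

374.5833 Mbps


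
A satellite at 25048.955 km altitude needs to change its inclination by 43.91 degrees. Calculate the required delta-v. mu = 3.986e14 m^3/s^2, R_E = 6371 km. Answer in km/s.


r = 31419.9550 km = 3.1419955e+07 m
V = sqrt(mu/r) = 3561.7700 m/s
di = 43.91 deg = 0.7663741 rad
dV = 2*V*sin(di/2) = 2*3561.7700*sin(0.383187)
dV = 2663.3368 m/s = 2.6633 km/s

2.6633 km/s


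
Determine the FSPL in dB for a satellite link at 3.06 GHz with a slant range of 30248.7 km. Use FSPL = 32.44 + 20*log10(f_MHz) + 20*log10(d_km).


f = 3.06 GHz = 3060.0000 MHz
d = 30248.7 km
FSPL = 32.44 + 20*log10(3060.0000) + 20*log10(30248.7)
FSPL = 32.44 + 69.7144 + 89.6141
FSPL = 191.7686 dB

191.7686 dB


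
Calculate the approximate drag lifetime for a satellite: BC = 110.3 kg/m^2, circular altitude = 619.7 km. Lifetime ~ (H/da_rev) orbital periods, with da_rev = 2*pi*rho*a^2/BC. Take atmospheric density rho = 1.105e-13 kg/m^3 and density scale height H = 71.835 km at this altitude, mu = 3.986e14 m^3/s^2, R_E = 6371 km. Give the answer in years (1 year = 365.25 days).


a = R_E + alt = 6990.7000 km = 6.9907e+06 m
da_rev = 2*pi*rho*a^2/BC = 2*pi*1.105e-13*(6.9907e+06)^2/110.3 = 0.307615323 m per revolution
N = H/da_rev = 71835.0000 m / 0.307615323 m = 233522.1776 revolutions
P = 2*pi*sqrt(a^3/mu) = 5816.9083 s
lifetime = N*P = 233522.1776 * 5816.9083 = 1.3583771e+09 s = 15721.9572 days
years = 15721.9572 / 365.25 = 43.0444 years

43.0444 years


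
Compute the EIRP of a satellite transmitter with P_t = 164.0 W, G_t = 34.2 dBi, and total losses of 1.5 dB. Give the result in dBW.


Pt = 164.0 W = 22.1484 dBW
EIRP = Pt_dBW + Gt - losses = 22.1484 + 34.2 - 1.5 = 54.8484 dBW

54.8484 dBW


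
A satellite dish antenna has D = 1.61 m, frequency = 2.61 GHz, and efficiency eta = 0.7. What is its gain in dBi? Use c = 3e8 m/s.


lambda = c/f = 3e8 / 2.61e+09 = 0.1149425 m
G = eta*(pi*D/lambda)^2 = 0.7*(pi*1.61/0.1149425)^2
G = 1355.4642 (linear)
G = 10*log10(1355.4642) = 31.3209 dBi

31.3209 dBi


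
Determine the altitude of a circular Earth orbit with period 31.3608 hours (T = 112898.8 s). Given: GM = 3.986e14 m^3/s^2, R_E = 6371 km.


T = 112898.8 s
r = (mu*T^2/(4*pi^2))^(1/3) = (3.986e14 * 112898.8^2 / (4*pi^2))^(1/3)
r = 5.0487679e+07 m = 50487.6787 km
alt = r - R_E = 50487.6787 - 6371 = 44116.6787 km

44116.6787 km


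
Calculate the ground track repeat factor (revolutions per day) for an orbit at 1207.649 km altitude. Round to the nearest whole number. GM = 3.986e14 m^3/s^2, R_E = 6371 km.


r = 7.578649e+06 m
T = 2*pi*sqrt(r^3/mu) = 6565.9703 s = 109.4328 min
revs/day = 1440 / 109.4328 = 13.1588
Rounded: 13 revolutions per day

13 revolutions per day


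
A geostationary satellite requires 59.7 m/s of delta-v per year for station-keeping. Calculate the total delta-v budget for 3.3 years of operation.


dV = rate * years = 59.7 * 3.3
dV = 197.0100 m/s

197.0100 m/s


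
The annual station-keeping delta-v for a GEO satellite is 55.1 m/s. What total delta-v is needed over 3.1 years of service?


dV = rate * years = 55.1 * 3.1
dV = 170.8100 m/s

170.8100 m/s


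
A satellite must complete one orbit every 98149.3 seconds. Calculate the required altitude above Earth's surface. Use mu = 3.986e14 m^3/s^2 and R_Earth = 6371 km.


T = 98149.3 s
r = (mu*T^2/(4*pi^2))^(1/3) = (3.986e14 * 98149.3^2 / (4*pi^2))^(1/3)
r = 4.598865e+07 m = 45988.6496 km
alt = r - R_E = 45988.6496 - 6371 = 39617.6496 km

39617.6496 km


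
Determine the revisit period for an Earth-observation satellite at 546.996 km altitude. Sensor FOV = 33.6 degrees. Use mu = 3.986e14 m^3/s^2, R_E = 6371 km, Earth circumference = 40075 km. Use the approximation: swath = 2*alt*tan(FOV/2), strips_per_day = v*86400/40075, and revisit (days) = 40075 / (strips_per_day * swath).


swath = 2*546.996*tan(0.2932153) = 330.2957 km
v = sqrt(mu/r) = 7590.6417 m/s = 7.5906 km/s
strips/day = v*86400/40075 = 7.5906*86400/40075 = 16.3651
coverage/day = strips * swath = 16.3651 * 330.2957 = 5405.3220 km
revisit = 40075 / 5405.3220 = 7.4140 days

7.4140 days


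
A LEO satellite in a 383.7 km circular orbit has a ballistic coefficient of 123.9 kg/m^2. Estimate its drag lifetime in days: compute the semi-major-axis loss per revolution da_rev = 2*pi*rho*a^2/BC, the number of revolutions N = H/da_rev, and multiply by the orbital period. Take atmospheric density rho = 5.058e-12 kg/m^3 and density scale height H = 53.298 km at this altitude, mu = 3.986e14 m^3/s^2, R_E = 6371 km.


a = R_E + alt = 6754.7000 km = 6.7547e+06 m
da_rev = 2*pi*rho*a^2/BC = 2*pi*5.058e-12*(6.7547e+06)^2/123.9 = 11.703062 m per revolution
N = H/da_rev = 53298.0000 m / 11.703062 m = 4554.1926 revolutions
P = 2*pi*sqrt(a^3/mu) = 5524.8478 s
lifetime = N*P = 4554.1926 * 5524.8478 = 2.5161221e+07 s = 291.2178 days

291.2178 days


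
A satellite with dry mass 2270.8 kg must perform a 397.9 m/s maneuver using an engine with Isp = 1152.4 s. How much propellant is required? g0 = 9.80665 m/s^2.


ve = Isp * g0 = 1152.4 * 9.80665 = 11301.183460 m/s
mass ratio = exp(dv/ve) = exp(397.9/11301.183460) = 1.03583587
m_prop = m_dry * (mr - 1) = 2270.8 * (1.03583587 - 1)
m_prop = 81.3761 kg

81.3761 kg


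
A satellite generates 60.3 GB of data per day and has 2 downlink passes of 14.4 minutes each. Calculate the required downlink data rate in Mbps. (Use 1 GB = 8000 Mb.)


total contact time = 2 * 14.4 * 60 = 1728.0000 s
data = 60.3 GB = 482400.0000 Mb
rate = 482400.0000 / 1728.0000 = 279.1667 Mbps

279.1667 Mbps


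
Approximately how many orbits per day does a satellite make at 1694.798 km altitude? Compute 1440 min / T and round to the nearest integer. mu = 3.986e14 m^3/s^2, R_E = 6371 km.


r = 8.065798e+06 m
T = 2*pi*sqrt(r^3/mu) = 7209.1196 s = 120.1520 min
revs/day = 1440 / 120.1520 = 11.9848
Rounded: 12 revolutions per day

12 revolutions per day


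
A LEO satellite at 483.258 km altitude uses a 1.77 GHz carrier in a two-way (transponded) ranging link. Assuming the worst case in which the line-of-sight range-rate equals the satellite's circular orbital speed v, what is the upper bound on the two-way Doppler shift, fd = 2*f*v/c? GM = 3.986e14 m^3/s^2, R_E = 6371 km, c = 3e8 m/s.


r = 6.854258e+06 m
v = sqrt(mu/r) = 7625.8529 m/s (worst-case radial velocity)
f = 1.77 GHz = 1.77e+09 Hz
fd = 2*f*v/c = 2*1.77e+09*7625.8529/3.0e+08
fd = 89985.0642 Hz

89985.0642 Hz


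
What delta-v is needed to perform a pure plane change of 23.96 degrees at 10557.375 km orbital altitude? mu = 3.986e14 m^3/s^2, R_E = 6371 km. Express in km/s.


r = 16928.3750 km = 1.6928375e+07 m
V = sqrt(mu/r) = 4852.4494 m/s
di = 23.96 deg = 0.4181809 rad
dV = 2*V*sin(di/2) = 2*4852.4494*sin(0.2090904)
dV = 2014.4482 m/s = 2.0144 km/s

2.0144 km/s


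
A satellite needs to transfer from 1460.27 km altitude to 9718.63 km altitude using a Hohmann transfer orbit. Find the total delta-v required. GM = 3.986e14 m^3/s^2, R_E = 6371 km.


r1 = 7831.2700 km = 7.83127e+06 m
r2 = 16089.6300 km = 1.608963e+07 m
dv1 = sqrt(mu/r1)*(sqrt(2*r2/(r1+r2)) - 1) = 1140.3722 m/s
dv2 = sqrt(mu/r2)*(1 - sqrt(2*r1/(r1+r2))) = 949.7983 m/s
total dv = |dv1| + |dv2| = 1140.3722 + 949.7983 = 2090.1705 m/s = 2.0902 km/s

2.0902 km/s


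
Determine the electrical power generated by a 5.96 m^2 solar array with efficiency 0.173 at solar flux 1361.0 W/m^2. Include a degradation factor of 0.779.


P = area * eta * S * degradation
P = 5.96 * 0.173 * 1361.0 * 0.779
P = 1093.1706 W

1093.1706 W


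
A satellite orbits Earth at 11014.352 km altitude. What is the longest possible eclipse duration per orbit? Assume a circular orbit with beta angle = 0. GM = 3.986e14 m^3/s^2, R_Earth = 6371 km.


r = 17385.3520 km
T = 380.2202 min
Eclipse fraction = arcsin(R_E/r)/pi = arcsin(6371.0000/17385.3520)/pi
= arcsin(0.3664579)/pi = 0.1194296
Eclipse duration = 0.1194296 * 380.2202 = 45.4096 min

45.4096 minutes


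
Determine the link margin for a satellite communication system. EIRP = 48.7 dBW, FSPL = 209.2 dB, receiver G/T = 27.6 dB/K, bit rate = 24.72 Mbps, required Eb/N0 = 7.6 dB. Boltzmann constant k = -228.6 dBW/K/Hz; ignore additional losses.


C/N0 = EIRP - FSPL + G/T - k = 48.7 - 209.2 + 27.6 - (-228.6)
C/N0 = 95.7000 dB-Hz
R_b = 24.72 Mbps = 2.472e+07 bps -> 10*log10(R_b) = 73.9305 dB-Hz
Eb/N0 = C/N0 - 10*log10(R_b) = 95.7000 - 73.9305 = 21.7695 dB
Margin = Eb/N0 - Eb/N0_req = 21.7695 - 7.6 = 14.1695 dB (link closes)

14.1695 dB


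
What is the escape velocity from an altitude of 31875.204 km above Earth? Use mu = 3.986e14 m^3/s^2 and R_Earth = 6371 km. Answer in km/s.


r = 6371.0 + 31875.204 = 38246.2040 km = 3.8246204e+07 m
v_esc = sqrt(2*mu/r) = sqrt(2*3.986e14 / 3.8246204e+07)
v_esc = 4565.5119 m/s = 4.5655 km/s

4.5655 km/s


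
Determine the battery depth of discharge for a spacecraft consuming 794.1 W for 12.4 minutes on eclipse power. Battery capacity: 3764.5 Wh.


E_used = P * t / 60 = 794.1 * 12.4 / 60 = 164.1140 Wh
DOD = E_used / E_total * 100 = 164.1140 / 3764.5 * 100
DOD = 4.3595 %

4.3595 %


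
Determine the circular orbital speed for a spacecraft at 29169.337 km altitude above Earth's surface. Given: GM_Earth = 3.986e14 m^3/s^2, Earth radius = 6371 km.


r = R_E + alt = 6371.0 + 29169.337 = 35540.3370 km = 3.5540337e+07 m
v = sqrt(mu/r) = sqrt(3.986e14 / 3.5540337e+07) = 3348.9439 m/s = 3.3489 km/s

3.3489 km/s


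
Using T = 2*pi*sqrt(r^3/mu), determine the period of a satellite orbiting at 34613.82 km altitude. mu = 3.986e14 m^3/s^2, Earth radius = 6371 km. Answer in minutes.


r = 40984.8200 km = 4.098482e+07 m
T = 2*pi*sqrt(r^3/mu) = 2*pi*sqrt(6.8844476e+22 / 3.986e14)
T = 82574.4651 s = 1376.2411 min

1376.2411 minutes


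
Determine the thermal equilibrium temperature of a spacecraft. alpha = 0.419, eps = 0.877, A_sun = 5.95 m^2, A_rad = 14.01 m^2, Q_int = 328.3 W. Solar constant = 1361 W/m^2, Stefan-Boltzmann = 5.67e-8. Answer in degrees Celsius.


Numerator = alpha*S*A_sun + Q_int = 0.419*1361*5.95 + 328.3 = 3721.3411 W
Denominator = eps*sigma*A_rad = 0.877*5.67e-8*14.01 = 6.9665986e-07 W/K^4
T^4 = 5.3416901e+09 K^4
T = 270.3458 K = -2.8042 C

-2.8042 degrees Celsius


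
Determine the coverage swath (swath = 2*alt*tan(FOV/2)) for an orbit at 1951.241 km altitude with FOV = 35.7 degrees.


FOV = 35.7 deg = 0.6230825 rad
swath = 2 * alt * tan(FOV/2) = 2 * 1951.241 * tan(0.3115413)
swath = 2 * 1951.241 * 0.3220278
swath = 1256.7076 km

1256.7076 km


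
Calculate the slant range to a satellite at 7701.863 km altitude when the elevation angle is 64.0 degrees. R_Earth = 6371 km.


h = 7701.863 km, el = 64.0 deg
d = -R_E*sin(el) + sqrt((R_E*sin(el))^2 + 2*R_E*h + h^2)
d = -6371.0000*sin(1.1170) + sqrt((6371.0000*0.898794)^2 + 2*6371.0000*7701.863 + 7701.863^2)
d = 8066.7303 km

8066.7303 km


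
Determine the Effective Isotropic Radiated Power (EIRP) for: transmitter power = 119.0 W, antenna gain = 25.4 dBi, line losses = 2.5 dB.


Pt = 119.0 W = 20.7555 dBW
EIRP = Pt_dBW + Gt - losses = 20.7555 + 25.4 - 2.5 = 43.6555 dBW

43.6555 dBW


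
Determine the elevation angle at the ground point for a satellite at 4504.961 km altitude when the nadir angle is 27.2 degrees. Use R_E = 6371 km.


r = R_E + alt = 10875.9610 km
Law of sines in the satellite / Earth-center / ground-point triangle:
  sin(nadir)/R_E = sin(90 + el)/r  =>  cos(el) = (r/R_E)*sin(nadir)
cos(el) = (10875.9610 / 6371.0000) * sin(27.2 deg) = 0.7803138
el = arccos(0.7803138) = 38.7107 deg
(Earth-central angle = 90 - nadir - el = 24.0893 deg)

38.7107 degrees


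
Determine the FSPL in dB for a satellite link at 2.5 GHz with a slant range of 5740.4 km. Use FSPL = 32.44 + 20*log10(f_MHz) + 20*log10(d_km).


f = 2.5 GHz = 2500.0000 MHz
d = 5740.4 km
FSPL = 32.44 + 20*log10(2500.0000) + 20*log10(5740.4)
FSPL = 32.44 + 67.9588 + 75.1788
FSPL = 175.5776 dB

175.5776 dB


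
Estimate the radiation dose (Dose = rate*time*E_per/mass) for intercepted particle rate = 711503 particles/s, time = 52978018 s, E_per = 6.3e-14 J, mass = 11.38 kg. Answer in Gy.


Total energy deposited = rate * time * E_per
  = 711503 * 52978018 * 6.3e-14 = 2.3747 J
Dose = E_total / mass = 2.3747 / 11.38
Dose = 0.2086751 Gy

0.2087 Gy


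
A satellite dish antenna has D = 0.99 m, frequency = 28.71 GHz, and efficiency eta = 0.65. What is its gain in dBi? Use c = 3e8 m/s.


lambda = c/f = 3e8 / 2.871e+10 = 0.01044932 m
G = eta*(pi*D/lambda)^2 = 0.65*(pi*0.99/0.01044932)^2
G = 57584.7342 (linear)
G = 10*log10(57584.7342) = 47.6031 dBi

47.6031 dBi


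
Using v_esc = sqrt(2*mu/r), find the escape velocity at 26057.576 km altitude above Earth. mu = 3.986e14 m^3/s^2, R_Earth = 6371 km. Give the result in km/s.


r = 6371.0 + 26057.576 = 32428.5760 km = 3.2428576e+07 m
v_esc = sqrt(2*mu/r) = sqrt(2*3.986e14 / 3.2428576e+07)
v_esc = 4958.1505 m/s = 4.9582 km/s

4.9582 km/s


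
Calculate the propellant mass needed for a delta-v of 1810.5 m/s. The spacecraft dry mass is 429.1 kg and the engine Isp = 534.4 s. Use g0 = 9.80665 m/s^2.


ve = Isp * g0 = 534.4 * 9.80665 = 5240.673760 m/s
mass ratio = exp(dv/ve) = exp(1810.5/5240.673760) = 1.41265491
m_prop = m_dry * (mr - 1) = 429.1 * (1.41265491 - 1)
m_prop = 177.0702 kg

177.0702 kg


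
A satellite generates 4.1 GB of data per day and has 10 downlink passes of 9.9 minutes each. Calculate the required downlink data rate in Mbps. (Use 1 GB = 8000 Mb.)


total contact time = 10 * 9.9 * 60 = 5940.0000 s
data = 4.1 GB = 32800.0000 Mb
rate = 32800.0000 / 5940.0000 = 5.5219 Mbps

5.5219 Mbps


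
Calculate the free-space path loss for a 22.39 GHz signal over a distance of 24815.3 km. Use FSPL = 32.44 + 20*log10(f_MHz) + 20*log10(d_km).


f = 22.39 GHz = 22390.0000 MHz
d = 24815.3 km
FSPL = 32.44 + 20*log10(22390.0000) + 20*log10(24815.3)
FSPL = 32.44 + 87.0011 + 87.8944
FSPL = 207.3355 dB

207.3355 dB


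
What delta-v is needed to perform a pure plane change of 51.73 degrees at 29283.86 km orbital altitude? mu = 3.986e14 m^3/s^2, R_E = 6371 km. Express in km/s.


r = 35654.8600 km = 3.565486e+07 m
V = sqrt(mu/r) = 3343.5612 m/s
di = 51.73 deg = 0.9028588 rad
dV = 2*V*sin(di/2) = 2*3343.5612*sin(0.4514294)
dV = 2917.2719 m/s = 2.9173 km/s

2.9173 km/s


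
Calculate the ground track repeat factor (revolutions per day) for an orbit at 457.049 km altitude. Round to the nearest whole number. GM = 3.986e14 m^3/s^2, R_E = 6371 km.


r = 6.828049e+06 m
T = 2*pi*sqrt(r^3/mu) = 5615.0828 s = 93.5847 min
revs/day = 1440 / 93.5847 = 15.3871
Rounded: 15 revolutions per day

15 revolutions per day


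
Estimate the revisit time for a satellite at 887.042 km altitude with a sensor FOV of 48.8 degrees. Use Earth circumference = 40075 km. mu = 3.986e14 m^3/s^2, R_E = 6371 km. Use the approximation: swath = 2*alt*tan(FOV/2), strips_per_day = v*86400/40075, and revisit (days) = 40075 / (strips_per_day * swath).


swath = 2*887.042*tan(0.4258603) = 804.7602 km
v = sqrt(mu/r) = 7410.6945 m/s = 7.4107 km/s
strips/day = v*86400/40075 = 7.4107*86400/40075 = 15.9771
coverage/day = strips * swath = 15.9771 * 804.7602 = 12857.7686 km
revisit = 40075 / 12857.7686 = 3.1168 days

3.1168 days


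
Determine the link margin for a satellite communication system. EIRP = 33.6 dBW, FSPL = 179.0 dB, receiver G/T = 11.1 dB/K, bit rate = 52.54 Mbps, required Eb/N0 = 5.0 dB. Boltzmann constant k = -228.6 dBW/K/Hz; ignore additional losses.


C/N0 = EIRP - FSPL + G/T - k = 33.6 - 179.0 + 11.1 - (-228.6)
C/N0 = 94.3000 dB-Hz
R_b = 52.54 Mbps = 5.254e+07 bps -> 10*log10(R_b) = 77.2049 dB-Hz
Eb/N0 = C/N0 - 10*log10(R_b) = 94.3000 - 77.2049 = 17.0951 dB
Margin = Eb/N0 - Eb/N0_req = 17.0951 - 5.0 = 12.0951 dB (link closes)

12.0951 dB


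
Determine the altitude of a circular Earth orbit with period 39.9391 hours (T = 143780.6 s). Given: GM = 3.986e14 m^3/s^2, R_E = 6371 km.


T = 143780.6 s
r = (mu*T^2/(4*pi^2))^(1/3) = (3.986e14 * 143780.6^2 / (4*pi^2))^(1/3)
r = 5.9318849e+07 m = 59318.8487 km
alt = r - R_E = 59318.8487 - 6371 = 52947.8487 km

52947.8487 km


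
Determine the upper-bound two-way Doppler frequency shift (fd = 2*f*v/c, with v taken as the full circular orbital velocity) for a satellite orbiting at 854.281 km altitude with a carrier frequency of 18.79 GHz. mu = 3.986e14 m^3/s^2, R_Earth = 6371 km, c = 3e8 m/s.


r = 7.225281e+06 m
v = sqrt(mu/r) = 7427.4763 m/s (worst-case radial velocity)
f = 18.79 GHz = 1.879e+10 Hz
fd = 2*f*v/c = 2*1.879e+10*7427.4763/3.0e+08
fd = 930415.2010 Hz

930415.2010 Hz


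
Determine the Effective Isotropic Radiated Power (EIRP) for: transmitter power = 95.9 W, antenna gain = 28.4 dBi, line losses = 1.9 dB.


Pt = 95.9 W = 19.8182 dBW
EIRP = Pt_dBW + Gt - losses = 19.8182 + 28.4 - 1.9 = 46.3182 dBW

46.3182 dBW


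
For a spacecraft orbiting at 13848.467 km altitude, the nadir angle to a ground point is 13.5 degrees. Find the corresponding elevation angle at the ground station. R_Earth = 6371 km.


r = R_E + alt = 20219.4670 km
Law of sines in the satellite / Earth-center / ground-point triangle:
  sin(nadir)/R_E = sin(90 + el)/r  =>  cos(el) = (r/R_E)*sin(nadir)
cos(el) = (20219.4670 / 6371.0000) * sin(13.5 deg) = 0.7408791
el = arccos(0.7408791) = 42.1936 deg
(Earth-central angle = 90 - nadir - el = 34.3064 deg)

42.1936 degrees


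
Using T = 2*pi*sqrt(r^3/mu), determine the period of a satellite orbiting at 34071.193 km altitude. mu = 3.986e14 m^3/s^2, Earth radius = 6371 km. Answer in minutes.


r = 40442.1930 km = 4.0442193e+07 m
T = 2*pi*sqrt(r^3/mu) = 2*pi*sqrt(6.6146077e+22 / 3.986e14)
T = 80940.0125 s = 1349.0002 min

1349.0002 minutes


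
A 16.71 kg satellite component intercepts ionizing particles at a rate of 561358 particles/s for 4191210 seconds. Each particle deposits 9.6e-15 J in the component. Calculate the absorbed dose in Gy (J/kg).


Total energy deposited = rate * time * E_per
  = 561358 * 4191210 * 9.6e-15 = 0.02258658 J
Dose = E_total / mass = 0.02258658 / 16.71
Dose = 0.001351681 Gy

0.0014 Gy


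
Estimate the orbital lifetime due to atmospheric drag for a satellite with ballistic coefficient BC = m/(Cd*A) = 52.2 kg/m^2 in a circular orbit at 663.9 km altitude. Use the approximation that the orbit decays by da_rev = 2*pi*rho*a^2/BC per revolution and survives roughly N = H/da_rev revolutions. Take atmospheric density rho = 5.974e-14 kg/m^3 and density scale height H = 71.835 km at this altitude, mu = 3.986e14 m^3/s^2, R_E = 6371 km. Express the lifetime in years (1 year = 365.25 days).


a = R_E + alt = 7034.9000 km = 7.0349e+06 m
da_rev = 2*pi*rho*a^2/BC = 2*pi*5.974e-14*(7.0349e+06)^2/52.2 = 0.355869231 m per revolution
N = H/da_rev = 71835.0000 m / 0.355869231 m = 201857.8558 revolutions
P = 2*pi*sqrt(a^3/mu) = 5872.1632 s
lifetime = N*P = 201857.8558 * 5872.1632 = 1.1853423e+09 s = 13719.2392 days
years = 13719.2392 / 365.25 = 37.5612 years

37.5612 years


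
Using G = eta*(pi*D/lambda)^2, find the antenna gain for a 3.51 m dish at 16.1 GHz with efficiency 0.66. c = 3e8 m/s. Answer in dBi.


lambda = c/f = 3e8 / 1.61e+10 = 0.01863354 m
G = eta*(pi*D/lambda)^2 = 0.66*(pi*3.51/0.01863354)^2
G = 231135.7676 (linear)
G = 10*log10(231135.7676) = 53.6387 dBi

53.6387 dBi


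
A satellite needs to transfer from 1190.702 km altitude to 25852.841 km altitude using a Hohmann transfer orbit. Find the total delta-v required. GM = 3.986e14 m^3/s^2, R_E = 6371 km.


r1 = 7561.7020 km = 7.561702e+06 m
r2 = 32223.8410 km = 3.2223841e+07 m
dv1 = sqrt(mu/r1)*(sqrt(2*r2/(r1+r2)) - 1) = 1980.2218 m/s
dv2 = sqrt(mu/r2)*(1 - sqrt(2*r1/(r1+r2))) = 1348.6481 m/s
total dv = |dv1| + |dv2| = 1980.2218 + 1348.6481 = 3328.8699 m/s = 3.3289 km/s

3.3289 km/s


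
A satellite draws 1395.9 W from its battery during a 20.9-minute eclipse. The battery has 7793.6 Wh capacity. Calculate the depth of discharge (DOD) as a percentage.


E_used = P * t / 60 = 1395.9 * 20.9 / 60 = 486.2385 Wh
DOD = E_used / E_total * 100 = 486.2385 / 7793.6 * 100
DOD = 6.2389 %

6.2389 %


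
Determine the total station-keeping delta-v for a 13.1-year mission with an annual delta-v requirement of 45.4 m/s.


dV = rate * years = 45.4 * 13.1
dV = 594.7400 m/s

594.7400 m/s


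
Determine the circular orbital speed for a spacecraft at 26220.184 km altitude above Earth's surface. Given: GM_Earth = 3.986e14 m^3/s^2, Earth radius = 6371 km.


r = R_E + alt = 6371.0 + 26220.184 = 32591.1840 km = 3.2591184e+07 m
v = sqrt(mu/r) = sqrt(3.986e14 / 3.2591184e+07) = 3497.1848 m/s = 3.4972 km/s

3.4972 km/s


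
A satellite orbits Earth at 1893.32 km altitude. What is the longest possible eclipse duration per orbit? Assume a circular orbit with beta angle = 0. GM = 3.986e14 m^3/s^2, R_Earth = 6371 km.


r = 8264.3200 km
T = 124.6151 min
Eclipse fraction = arcsin(R_E/r)/pi = arcsin(6371.0000/8264.3200)/pi
= arcsin(0.7709043)/pi = 0.2801954
Eclipse duration = 0.2801954 * 124.6151 = 34.9166 min

34.9166 minutes


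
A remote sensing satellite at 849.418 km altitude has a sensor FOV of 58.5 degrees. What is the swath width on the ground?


FOV = 58.5 deg = 1.0210 rad
swath = 2 * alt * tan(FOV/2) = 2 * 849.418 * tan(0.5105088)
swath = 2 * 849.418 * 0.5600269
swath = 951.3939 km

951.3939 km


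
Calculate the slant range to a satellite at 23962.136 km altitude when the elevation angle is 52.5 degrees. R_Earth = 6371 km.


h = 23962.136 km, el = 52.5 deg
d = -R_E*sin(el) + sqrt((R_E*sin(el))^2 + 2*R_E*h + h^2)
d = -6371.0000*sin(0.9162979) + sqrt((6371.0000*0.7933533)^2 + 2*6371.0000*23962.136 + 23962.136^2)
d = 25029.7112 km

25029.7112 km


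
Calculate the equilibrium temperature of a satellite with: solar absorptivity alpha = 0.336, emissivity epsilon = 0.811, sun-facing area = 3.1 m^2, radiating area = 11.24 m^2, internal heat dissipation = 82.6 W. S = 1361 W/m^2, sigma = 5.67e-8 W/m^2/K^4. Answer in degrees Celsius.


Numerator = alpha*S*A_sun + Q_int = 0.336*1361*3.1 + 82.6 = 1500.2176 W
Denominator = eps*sigma*A_rad = 0.811*5.67e-8*11.24 = 5.1685679e-07 W/K^4
T^4 = 2.9025789e+09 K^4
T = 232.1112 K = -41.0388 C

-41.0388 degrees Celsius


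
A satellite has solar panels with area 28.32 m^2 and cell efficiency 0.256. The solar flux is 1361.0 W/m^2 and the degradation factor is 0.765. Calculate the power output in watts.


P = area * eta * S * degradation
P = 28.32 * 0.256 * 1361.0 * 0.765
P = 7548.3630 W

7548.3630 W


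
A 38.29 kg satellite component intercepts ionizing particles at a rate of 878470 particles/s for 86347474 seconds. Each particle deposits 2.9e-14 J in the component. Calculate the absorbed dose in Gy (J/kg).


Total energy deposited = rate * time * E_per
  = 878470 * 86347474 * 2.9e-14 = 2.1998 J
Dose = E_total / mass = 2.1998 / 38.29
Dose = 0.05744989 Gy

0.0574 Gy


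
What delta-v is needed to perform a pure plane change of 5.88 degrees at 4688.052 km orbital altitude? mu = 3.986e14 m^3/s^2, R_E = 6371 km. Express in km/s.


r = 11059.0520 km = 1.1059052e+07 m
V = sqrt(mu/r) = 6003.5716 m/s
di = 5.88 deg = 0.1026254 rad
dV = 2*V*sin(di/2) = 2*6003.5716*sin(0.05131268)
dV = 615.8484 m/s = 0.6158484 km/s

0.6158 km/s


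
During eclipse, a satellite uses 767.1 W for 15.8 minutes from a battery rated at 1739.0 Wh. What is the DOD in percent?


E_used = P * t / 60 = 767.1 * 15.8 / 60 = 202.0030 Wh
DOD = E_used / E_total * 100 = 202.0030 / 1739.0 * 100
DOD = 11.6160 %

11.6160 %


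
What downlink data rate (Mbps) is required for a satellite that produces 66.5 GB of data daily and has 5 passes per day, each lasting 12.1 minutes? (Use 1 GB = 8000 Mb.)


total contact time = 5 * 12.1 * 60 = 3630.0000 s
data = 66.5 GB = 532000.0000 Mb
rate = 532000.0000 / 3630.0000 = 146.5565 Mbps

146.5565 Mbps


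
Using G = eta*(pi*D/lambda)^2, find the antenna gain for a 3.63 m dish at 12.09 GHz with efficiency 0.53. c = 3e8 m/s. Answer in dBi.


lambda = c/f = 3e8 / 1.209e+10 = 0.0248139 m
G = eta*(pi*D/lambda)^2 = 0.53*(pi*3.63/0.0248139)^2
G = 111943.5196 (linear)
G = 10*log10(111943.5196) = 50.4900 dBi

50.4900 dBi


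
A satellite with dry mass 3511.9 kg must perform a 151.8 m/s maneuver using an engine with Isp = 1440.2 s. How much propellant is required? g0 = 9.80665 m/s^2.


ve = Isp * g0 = 1440.2 * 9.80665 = 14123.537330 m/s
mass ratio = exp(dv/ve) = exp(151.8/14123.537330) = 1.01080598
m_prop = m_dry * (mr - 1) = 3511.9 * (1.01080598 - 1)
m_prop = 37.9495 kg

37.9495 kg


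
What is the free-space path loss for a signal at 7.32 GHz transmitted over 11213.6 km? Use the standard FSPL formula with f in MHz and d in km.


f = 7.32 GHz = 7320.0000 MHz
d = 11213.6 km
FSPL = 32.44 + 20*log10(7320.0000) + 20*log10(11213.6)
FSPL = 32.44 + 77.2902 + 80.9949
FSPL = 190.7251 dB

190.7251 dB


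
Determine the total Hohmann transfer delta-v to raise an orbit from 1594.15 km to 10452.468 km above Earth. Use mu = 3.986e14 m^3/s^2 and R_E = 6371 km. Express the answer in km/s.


r1 = 7965.1500 km = 7.96515e+06 m
r2 = 16823.4680 km = 1.6823468e+07 m
dv1 = sqrt(mu/r1)*(sqrt(2*r2/(r1+r2)) - 1) = 1167.6202 m/s
dv2 = sqrt(mu/r2)*(1 - sqrt(2*r1/(r1+r2))) = 965.4704 m/s
total dv = |dv1| + |dv2| = 1167.6202 + 965.4704 = 2133.0906 m/s = 2.1331 km/s

2.1331 km/s


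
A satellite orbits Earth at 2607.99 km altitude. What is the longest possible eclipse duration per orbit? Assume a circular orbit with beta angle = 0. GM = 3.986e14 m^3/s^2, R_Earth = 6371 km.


r = 8978.9900 km
T = 141.1241 min
Eclipse fraction = arcsin(R_E/r)/pi = arcsin(6371.0000/8978.9900)/pi
= arcsin(0.7095453)/pi = 0.2510996
Eclipse duration = 0.2510996 * 141.1241 = 35.4362 min

35.4362 minutes


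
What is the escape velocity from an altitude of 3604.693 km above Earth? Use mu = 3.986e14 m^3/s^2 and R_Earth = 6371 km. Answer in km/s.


r = 6371.0 + 3604.693 = 9975.6930 km = 9.975693e+06 m
v_esc = sqrt(2*mu/r) = sqrt(2*3.986e14 / 9.975693e+06)
v_esc = 8939.4769 m/s = 8.9395 km/s

8.9395 km/s


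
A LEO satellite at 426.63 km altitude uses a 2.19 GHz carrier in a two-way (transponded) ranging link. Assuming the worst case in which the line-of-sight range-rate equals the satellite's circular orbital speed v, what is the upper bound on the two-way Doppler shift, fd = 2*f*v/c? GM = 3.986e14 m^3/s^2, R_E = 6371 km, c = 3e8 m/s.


r = 6.79763e+06 m
v = sqrt(mu/r) = 7657.5508 m/s (worst-case radial velocity)
f = 2.19 GHz = 2.19e+09 Hz
fd = 2*f*v/c = 2*2.19e+09*7657.5508/3.0e+08
fd = 111800.2416 Hz

111800.2416 Hz


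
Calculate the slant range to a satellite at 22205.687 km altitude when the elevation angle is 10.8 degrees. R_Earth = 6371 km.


h = 22205.687 km, el = 10.8 deg
d = -R_E*sin(el) + sqrt((R_E*sin(el))^2 + 2*R_E*h + h^2)
d = -6371.0000*sin(0.1884956) + sqrt((6371.0000*0.1873813)^2 + 2*6371.0000*22205.687 + 22205.687^2)
d = 26689.2095 km

26689.2095 km


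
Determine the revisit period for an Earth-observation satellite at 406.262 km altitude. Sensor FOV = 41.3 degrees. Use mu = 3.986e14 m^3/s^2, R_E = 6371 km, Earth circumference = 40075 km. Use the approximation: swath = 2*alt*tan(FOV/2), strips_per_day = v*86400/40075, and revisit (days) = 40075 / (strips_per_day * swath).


swath = 2*406.262*tan(0.3604105) = 306.2172 km
v = sqrt(mu/r) = 7669.0489 m/s = 7.6690 km/s
strips/day = v*86400/40075 = 7.6690*86400/40075 = 16.5341
coverage/day = strips * swath = 16.5341 * 306.2172 = 5063.0393 km
revisit = 40075 / 5063.0393 = 7.9152 days

7.9152 days


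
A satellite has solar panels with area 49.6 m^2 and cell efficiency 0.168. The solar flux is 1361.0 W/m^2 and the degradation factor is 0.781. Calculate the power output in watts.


P = area * eta * S * degradation
P = 49.6 * 0.168 * 1361.0 * 0.781
P = 8857.2748 W

8857.2748 W


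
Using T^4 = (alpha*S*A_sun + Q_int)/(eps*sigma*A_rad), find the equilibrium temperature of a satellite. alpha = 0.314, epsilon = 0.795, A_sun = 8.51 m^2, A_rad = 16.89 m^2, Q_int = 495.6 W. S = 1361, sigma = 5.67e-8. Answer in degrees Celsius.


Numerator = alpha*S*A_sun + Q_int = 0.314*1361*8.51 + 495.6 = 4132.3825 W
Denominator = eps*sigma*A_rad = 0.795*5.67e-8*16.89 = 7.6134209e-07 W/K^4
T^4 = 5.4277606e+09 K^4
T = 271.4283 K = -1.7217 C

-1.7217 degrees Celsius


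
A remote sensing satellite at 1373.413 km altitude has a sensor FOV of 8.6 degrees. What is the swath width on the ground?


FOV = 8.6 deg = 0.1500983 rad
swath = 2 * alt * tan(FOV/2) = 2 * 1373.413 * tan(0.07504916)
swath = 2 * 1373.413 * 0.07519038
swath = 206.5349 km

206.5349 km


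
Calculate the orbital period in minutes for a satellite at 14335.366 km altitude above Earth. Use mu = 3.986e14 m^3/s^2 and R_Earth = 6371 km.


r = 20706.3660 km = 2.0706366e+07 m
T = 2*pi*sqrt(r^3/mu) = 2*pi*sqrt(8.8779288e+21 / 3.986e14)
T = 29652.8916 s = 494.2149 min

494.2149 minutes


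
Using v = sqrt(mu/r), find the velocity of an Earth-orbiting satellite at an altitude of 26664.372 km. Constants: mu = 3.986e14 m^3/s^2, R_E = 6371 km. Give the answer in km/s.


r = R_E + alt = 6371.0 + 26664.372 = 33035.3720 km = 3.3035372e+07 m
v = sqrt(mu/r) = sqrt(3.986e14 / 3.3035372e+07) = 3473.5939 m/s = 3.4736 km/s

3.4736 km/s


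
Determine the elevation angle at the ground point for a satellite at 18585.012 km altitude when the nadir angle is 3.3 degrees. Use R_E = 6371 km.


r = R_E + alt = 24956.0120 km
Law of sines in the satellite / Earth-center / ground-point triangle:
  sin(nadir)/R_E = sin(90 + el)/r  =>  cos(el) = (r/R_E)*sin(nadir)
cos(el) = (24956.0120 / 6371.0000) * sin(3.3 deg) = 0.2254856
el = arccos(0.2254856) = 76.9686 deg
(Earth-central angle = 90 - nadir - el = 9.7314 deg)

76.9686 degrees


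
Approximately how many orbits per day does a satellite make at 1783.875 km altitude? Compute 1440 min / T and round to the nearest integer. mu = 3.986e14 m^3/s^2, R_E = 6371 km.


r = 8.154875e+06 m
T = 2*pi*sqrt(r^3/mu) = 7328.8728 s = 122.1479 min
revs/day = 1440 / 122.1479 = 11.7890
Rounded: 12 revolutions per day

12 revolutions per day


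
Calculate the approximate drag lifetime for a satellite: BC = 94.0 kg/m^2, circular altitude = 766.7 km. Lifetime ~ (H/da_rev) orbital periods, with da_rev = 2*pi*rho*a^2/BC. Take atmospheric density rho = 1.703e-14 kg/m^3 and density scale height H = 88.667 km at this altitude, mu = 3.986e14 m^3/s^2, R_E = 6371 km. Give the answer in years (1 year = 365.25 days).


a = R_E + alt = 7137.7000 km = 7.1377e+06 m
da_rev = 2*pi*rho*a^2/BC = 2*pi*1.703e-14*(7.1377e+06)^2/94.0 = 0.057994024 m per revolution
N = H/da_rev = 88667.0000 m / 0.057994024 m = 1.5288989e+06 revolutions
P = 2*pi*sqrt(a^3/mu) = 6001.3459 s
lifetime = N*P = 1.5288989e+06 * 6001.3459 = 9.1754512e+09 s = 106197.3514 days
years = 106197.3514 / 365.25 = 290.7525 years

290.7525 years


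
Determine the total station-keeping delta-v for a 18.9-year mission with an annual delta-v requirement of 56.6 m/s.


dV = rate * years = 56.6 * 18.9
dV = 1069.7400 m/s

1069.7400 m/s


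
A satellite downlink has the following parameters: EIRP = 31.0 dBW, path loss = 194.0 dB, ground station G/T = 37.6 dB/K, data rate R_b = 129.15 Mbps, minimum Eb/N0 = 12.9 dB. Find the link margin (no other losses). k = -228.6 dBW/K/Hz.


C/N0 = EIRP - FSPL + G/T - k = 31.0 - 194.0 + 37.6 - (-228.6)
C/N0 = 103.2000 dB-Hz
R_b = 129.15 Mbps = 1.2915e+08 bps -> 10*log10(R_b) = 81.1109 dB-Hz
Eb/N0 = C/N0 - 10*log10(R_b) = 103.2000 - 81.1109 = 22.0891 dB
Margin = Eb/N0 - Eb/N0_req = 22.0891 - 12.9 = 9.1891 dB (link closes)

9.1891 dB


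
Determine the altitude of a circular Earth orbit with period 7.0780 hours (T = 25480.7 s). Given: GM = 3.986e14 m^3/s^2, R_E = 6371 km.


T = 25480.7 s
r = (mu*T^2/(4*pi^2))^(1/3) = (3.986e14 * 25480.7^2 / (4*pi^2))^(1/3)
r = 1.8715442e+07 m = 18715.4420 km
alt = r - R_E = 18715.4420 - 6371 = 12344.4420 km

12344.4420 km


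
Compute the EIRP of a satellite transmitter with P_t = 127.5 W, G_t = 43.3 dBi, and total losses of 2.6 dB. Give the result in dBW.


Pt = 127.5 W = 21.0551 dBW
EIRP = Pt_dBW + Gt - losses = 21.0551 + 43.3 - 2.6 = 61.7551 dBW

61.7551 dBW


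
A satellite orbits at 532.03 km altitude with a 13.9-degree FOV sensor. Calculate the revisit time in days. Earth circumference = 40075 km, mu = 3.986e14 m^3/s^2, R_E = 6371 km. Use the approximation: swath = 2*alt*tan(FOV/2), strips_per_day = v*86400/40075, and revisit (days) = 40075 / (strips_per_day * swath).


swath = 2*532.03*tan(0.1213004) = 129.7077 km
v = sqrt(mu/r) = 7598.8657 m/s = 7.5989 km/s
strips/day = v*86400/40075 = 7.5989*86400/40075 = 16.3828
coverage/day = strips * swath = 16.3828 * 129.7077 = 2124.9790 km
revisit = 40075 / 2124.9790 = 18.8590 days

18.8590 days


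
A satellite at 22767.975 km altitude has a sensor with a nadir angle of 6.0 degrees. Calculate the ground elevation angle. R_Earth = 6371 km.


r = R_E + alt = 29138.9750 km
Law of sines in the satellite / Earth-center / ground-point triangle:
  sin(nadir)/R_E = sin(90 + el)/r  =>  cos(el) = (r/R_E)*sin(nadir)
cos(el) = (29138.9750 / 6371.0000) * sin(6.0 deg) = 0.4780807
el = arccos(0.4780807) = 61.4399 deg
(Earth-central angle = 90 - nadir - el = 22.5601 deg)

61.4399 degrees


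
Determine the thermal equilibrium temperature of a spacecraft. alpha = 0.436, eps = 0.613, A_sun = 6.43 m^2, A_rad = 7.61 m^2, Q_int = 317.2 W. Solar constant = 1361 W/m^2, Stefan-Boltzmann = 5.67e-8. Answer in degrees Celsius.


Numerator = alpha*S*A_sun + Q_int = 0.436*1361*6.43 + 317.2 = 4132.7363 W
Denominator = eps*sigma*A_rad = 0.613*5.67e-8*7.61 = 2.6450153e-07 W/K^4
T^4 = 1.5624621e+10 K^4
T = 353.5512 K = 80.4012 C

80.4012 degrees Celsius
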